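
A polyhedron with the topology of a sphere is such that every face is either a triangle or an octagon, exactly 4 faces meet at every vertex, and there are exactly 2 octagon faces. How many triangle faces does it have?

16

Let x be the number of triangles; then F = 2 + x.
Edge–face incidences: 2E = 8·2 + 3·x = 16 + 3x.
Every vertex has degree 4, so 4V = 2E.
Euler: V − E + F = 2 ⇒ (2E)/4 − E + (2 + x) = 2.
Multiply by 8: 2·(2E) − 4·(2E) + 8·(2 + x) = 16, i.e. 16 + 8x − 2·(16 + 3x) = 16.
Collecting terms: 2x − 16 = 16, so 2x = 32, so x = 16.
Then 2E = 16 + 3·16 = 64, so E = 32, V = 2E/4 = 16, F = 2 + 16 = 18.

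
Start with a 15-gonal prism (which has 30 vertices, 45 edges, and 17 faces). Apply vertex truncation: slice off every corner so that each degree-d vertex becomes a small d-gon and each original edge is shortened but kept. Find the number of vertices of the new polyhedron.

90

Truncation replaces each original edge-end by a new vertex, so V′ = 2E = 90.
Each original edge survives, and each old vertex of degree d contributes d new edges; summing degrees gives Σd = 2E, so E′ = E + 2E = 3E = 135.
Each original face survives and each original vertex becomes one new face: F′ = F + V = 47.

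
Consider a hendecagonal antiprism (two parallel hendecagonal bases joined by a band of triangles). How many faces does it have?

An antiprism on an n-gon has two n-gon caps and 2n triangles: V = 2·11 = 22, E = 4·11 = 44, F = 2·11 + 2 = 24.

24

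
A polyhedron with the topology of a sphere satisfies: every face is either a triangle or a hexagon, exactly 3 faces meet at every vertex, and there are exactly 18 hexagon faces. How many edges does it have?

60

Let x be the number of triangles; then F = 18 + x.
Edge–face incidences: 2E = 6·18 + 3·x = 108 + 3x.
Every vertex has degree 3, so 3V = 2E.
Euler: V − E + F = 2 ⇒ (2E)/3 − E + (18 + x) = 2.
Multiply by 6: 2·(2E) − 3·(2E) + 6·(18 + x) = 12, i.e. 108 + 6x − (108 + 3x) = 12.
Collecting terms: 3x = 12, so x = 4.
Then 2E = 108 + 3·4 = 120, so E = 60, V = 2E/3 = 40, F = 18 + 4 = 22.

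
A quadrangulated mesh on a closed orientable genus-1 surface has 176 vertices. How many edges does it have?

χ = 2 − 2·1 = 0, and every face is a square so 4F = 2E.
V − E + F = 0 with E = 4F/2 gives 176 − (4/2 − 1)·F = 0, so F = 176 and E = 352.

352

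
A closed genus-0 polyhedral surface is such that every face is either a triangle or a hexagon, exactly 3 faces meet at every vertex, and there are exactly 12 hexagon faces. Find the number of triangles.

4

Let x be the number of triangles; then F = 12 + x.
Edge–face incidences: 2E = 6·12 + 3·x = 72 + 3x.
Every vertex has degree 3, so 3V = 2E.
Euler: V − E + F = 2 ⇒ (2E)/3 − E + (12 + x) = 2.
Multiply by 6: 2·(2E) − 3·(2E) + 6·(12 + x) = 12, i.e. 72 + 6x − (72 + 3x) = 12.
Collecting terms: 3x = 12, so x = 4.
Then 2E = 72 + 3·4 = 84, so E = 42, V = 2E/3 = 28, F = 12 + 4 = 16.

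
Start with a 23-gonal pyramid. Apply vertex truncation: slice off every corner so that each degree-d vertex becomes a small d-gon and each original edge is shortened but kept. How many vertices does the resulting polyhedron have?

The base solid has V = 24, E = 46, F = 24.
Truncation replaces each original edge-end by a new vertex, so V′ = 2E = 92.
Each original edge survives, and each old vertex of degree d contributes d new edges; summing degrees gives Σd = 2E, so E′ = E + 2E = 3E = 138.
Each original face survives and each original vertex becomes one new face: F′ = F + V = 48.

92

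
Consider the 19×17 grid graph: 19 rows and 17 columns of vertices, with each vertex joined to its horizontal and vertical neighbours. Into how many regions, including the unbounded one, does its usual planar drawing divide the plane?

289

The grid has V = 19·17 = 323 vertices and E = 19·16 + 17·18 = 610 edges.
F = 2 − V + E = 2 − 323 + 610 = 289.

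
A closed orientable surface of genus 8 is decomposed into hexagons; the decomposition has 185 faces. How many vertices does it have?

356

χ = 2 − 2·8 = -14, and every face is a hexagon so 6F = 2E.
E = 6·185/2 = 555. Then V = -14 + E − F = -14 + 555 − 185 = 356.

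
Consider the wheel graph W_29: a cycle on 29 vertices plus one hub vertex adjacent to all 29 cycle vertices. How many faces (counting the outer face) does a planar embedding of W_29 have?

30

W_29 has V = 29 + 1 = 30 vertices and E = 2·29 = 58 edges.
By Euler's formula F = 2 − V + E = 2 − 30 + 58 = 30.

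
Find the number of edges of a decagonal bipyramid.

A bipyramid over an n-gon has 2n triangular faces and n + 2 vertices: V = 10 + 2 = 12, E = 3·10 = 30, F = 2·10 = 20.

30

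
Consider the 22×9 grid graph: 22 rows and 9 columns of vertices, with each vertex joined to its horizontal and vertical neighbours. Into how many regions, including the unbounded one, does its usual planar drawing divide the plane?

169

The grid has V = 22·9 = 198 vertices and E = 22·8 + 9·21 = 365 edges.
F = 2 − V + E = 2 − 198 + 365 = 169.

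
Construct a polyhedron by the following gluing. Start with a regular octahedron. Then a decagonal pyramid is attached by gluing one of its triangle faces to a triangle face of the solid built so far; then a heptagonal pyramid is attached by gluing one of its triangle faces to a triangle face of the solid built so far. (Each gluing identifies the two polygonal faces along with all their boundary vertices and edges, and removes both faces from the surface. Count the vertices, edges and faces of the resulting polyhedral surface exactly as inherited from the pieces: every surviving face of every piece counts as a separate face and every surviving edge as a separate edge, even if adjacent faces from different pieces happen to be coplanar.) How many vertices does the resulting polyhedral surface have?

19

A regular octahedron: V=6, E=12, F=8.
Attach a decagonal pyramid (V=11, E=20, F=11) along a 3-gon: merge 3 vertices and 3 edges, delete both glued faces → V=14, E=29, F=17.
Attach a heptagonal pyramid (V=8, E=14, F=8) along a 3-gon: merge 3 vertices and 3 edges, delete both glued faces → V=19, E=40, F=23.
Check: V − E + F = 19 − 40 + 23 = 2.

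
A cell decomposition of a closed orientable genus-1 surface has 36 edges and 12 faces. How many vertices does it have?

24

For a closed orientable surface of genus 1, χ = 2 − 2·1 = 0.
V = 0 + E − F = 0 + 36 − 12 = 24.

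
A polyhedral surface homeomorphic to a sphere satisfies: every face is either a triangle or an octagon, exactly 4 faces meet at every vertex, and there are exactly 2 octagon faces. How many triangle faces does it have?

Let x be the number of triangles; then F = 2 + x.
Edge–face incidences: 2E = 8·2 + 3·x = 16 + 3x.
Every vertex has degree 4, so 4V = 2E.
Euler: V − E + F = 2 ⇒ (2E)/4 − E + (2 + x) = 2.
Multiply by 8: 2·(2E) − 4·(2E) + 8·(2 + x) = 16, i.e. 16 + 8x − 2·(16 + 3x) = 16.
Collecting terms: 2x − 16 = 16, so 2x = 32, so x = 16.
Then 2E = 16 + 3·16 = 64, so E = 32, V = 2E/4 = 16, F = 2 + 16 = 18.

16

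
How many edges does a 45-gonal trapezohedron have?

The n-trapezohedron (dual of the n-antiprism) has V = 2·45 + 2 = 92, E = 4·45 = 180, F = 2·45 = 90.
Check: V − E + F = 92 − 180 + 90 = 2.

180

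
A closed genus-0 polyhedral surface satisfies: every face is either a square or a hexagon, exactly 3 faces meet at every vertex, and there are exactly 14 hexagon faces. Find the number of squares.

6

Let x be the number of squares; then F = 14 + x.
Edge–face incidences: 2E = 6·14 + 4·x = 84 + 4x.
Every vertex has degree 3, so 3V = 2E.
Euler: V − E + F = 2 ⇒ (2E)/3 − E + (14 + x) = 2.
Multiply by 6: 2·(2E) − 3·(2E) + 6·(14 + x) = 12, i.e. 84 + 6x − (84 + 4x) = 12.
Collecting terms: 2x = 12, so x = 6.
Then 2E = 84 + 4·6 = 108, so E = 54, V = 2E/3 = 36, F = 14 + 6 = 20.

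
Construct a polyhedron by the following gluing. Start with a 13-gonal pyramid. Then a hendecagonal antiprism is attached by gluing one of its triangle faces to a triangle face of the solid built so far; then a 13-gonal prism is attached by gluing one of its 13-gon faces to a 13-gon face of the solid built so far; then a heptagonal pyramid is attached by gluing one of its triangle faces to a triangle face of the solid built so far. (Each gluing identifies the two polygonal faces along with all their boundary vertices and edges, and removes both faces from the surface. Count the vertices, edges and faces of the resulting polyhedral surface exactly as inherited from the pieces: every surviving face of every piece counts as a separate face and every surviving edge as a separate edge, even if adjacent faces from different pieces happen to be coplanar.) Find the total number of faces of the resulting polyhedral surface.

55

A 13-gonal pyramid: V=14, E=26, F=14.
Attach a hendecagonal antiprism (V=22, E=44, F=24) along a 3-gon: merge 3 vertices and 3 edges, delete both glued faces → V=33, E=67, F=36.
Attach a 13-gonal prism (V=26, E=39, F=15) along a 13-gon: merge 13 vertices and 13 edges, delete both glued faces → V=46, E=93, F=49.
Attach a heptagonal pyramid (V=8, E=14, F=8) along a 3-gon: merge 3 vertices and 3 edges, delete both glued faces → V=51, E=104, F=55.
Check: V − E + F = 51 − 104 + 55 = 2.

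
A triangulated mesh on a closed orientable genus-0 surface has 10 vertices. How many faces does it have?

χ = 2 − 2·0 = 2, and every face is a triangle so 3F = 2E.
V − E + F = 2 with E = 3F/2 gives 10 − (3/2 − 1)·F = 2, so F = 16 and E = 24.

16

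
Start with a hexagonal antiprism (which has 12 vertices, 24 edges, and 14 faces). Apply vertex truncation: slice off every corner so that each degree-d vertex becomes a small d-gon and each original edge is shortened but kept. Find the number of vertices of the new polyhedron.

48

Truncation replaces each original edge-end by a new vertex, so V′ = 2E = 48.
Each original edge survives, and each old vertex of degree d contributes d new edges; summing degrees gives Σd = 2E, so E′ = E + 2E = 3E = 72.
Each original face survives and each original vertex becomes one new face: F′ = F + V = 26.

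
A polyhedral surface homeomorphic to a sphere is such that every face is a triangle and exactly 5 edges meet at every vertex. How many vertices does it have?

Each face has 3 edges and each edge borders two faces, so 2E = 3F.
Each vertex has degree 5, so 5V = 2E and hence V = 3F/5.
Euler: V − E + F = 2 ⇒ (3F/5) − (3F/2) + F = 2.
Multiply by 10: (6 − 15 + 10)F = 20, i.e. 1F = 20.
So F = 20, E = 3·20/2 = 30, V = 3·20/5 = 12.

12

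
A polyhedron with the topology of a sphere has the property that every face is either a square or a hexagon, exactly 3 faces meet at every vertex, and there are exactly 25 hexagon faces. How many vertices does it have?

58

Let x be the number of squares; then F = 25 + x.
Edge–face incidences: 2E = 6·25 + 4·x = 150 + 4x.
Every vertex has degree 3, so 3V = 2E.
Euler: V − E + F = 2 ⇒ (2E)/3 − E + (25 + x) = 2.
Multiply by 6: 2·(2E) − 3·(2E) + 6·(25 + x) = 12, i.e. 150 + 6x − (150 + 4x) = 12.
Collecting terms: 2x = 12, so x = 6.
Then 2E = 150 + 4·6 = 174, so E = 87, V = 2E/3 = 58, F = 25 + 6 = 31.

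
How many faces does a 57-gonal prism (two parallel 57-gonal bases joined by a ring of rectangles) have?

59

A prism on an n-gon has two n-gon bases and n rectangular sides: V = 2·57 = 114, E = 3·57 = 171, F = 57 + 2 = 59.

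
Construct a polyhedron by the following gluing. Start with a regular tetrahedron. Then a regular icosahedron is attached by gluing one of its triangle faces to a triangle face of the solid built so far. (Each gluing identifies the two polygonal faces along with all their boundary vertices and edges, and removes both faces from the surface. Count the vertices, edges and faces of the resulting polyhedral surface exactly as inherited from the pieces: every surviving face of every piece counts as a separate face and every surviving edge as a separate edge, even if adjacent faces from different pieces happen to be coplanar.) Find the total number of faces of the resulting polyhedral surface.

22

A regular tetrahedron: V=4, E=6, F=4.
Attach a regular icosahedron (V=12, E=30, F=20) along a 3-gon: merge 3 vertices and 3 edges, delete both glued faces → V=13, E=33, F=22.
Check: V − E + F = 13 − 33 + 22 = 2.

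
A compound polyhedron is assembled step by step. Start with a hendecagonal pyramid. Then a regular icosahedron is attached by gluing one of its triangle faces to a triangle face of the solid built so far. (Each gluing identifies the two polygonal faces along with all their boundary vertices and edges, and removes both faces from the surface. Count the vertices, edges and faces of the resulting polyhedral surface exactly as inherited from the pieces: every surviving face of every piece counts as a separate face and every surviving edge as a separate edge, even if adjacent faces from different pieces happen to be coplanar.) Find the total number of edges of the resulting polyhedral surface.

49

A hendecagonal pyramid: V=12, E=22, F=12.
Attach a regular icosahedron (V=12, E=30, F=20) along a 3-gon: merge 3 vertices and 3 edges, delete both glued faces → V=21, E=49, F=30.
Check: V − E + F = 21 − 49 + 30 = 2.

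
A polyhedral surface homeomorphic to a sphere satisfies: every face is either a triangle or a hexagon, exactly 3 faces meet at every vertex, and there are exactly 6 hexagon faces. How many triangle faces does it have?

Let x be the number of triangles; then F = 6 + x.
Edge–face incidences: 2E = 6·6 + 3·x = 36 + 3x.
Every vertex has degree 3, so 3V = 2E.
Euler: V − E + F = 2 ⇒ (2E)/3 − E + (6 + x) = 2.
Multiply by 6: 2·(2E) − 3·(2E) + 6·(6 + x) = 12, i.e. 36 + 6x − (36 + 3x) = 12.
Collecting terms: 3x = 12, so x = 4.
Then 2E = 36 + 3·4 = 48, so E = 24, V = 2E/3 = 16, F = 6 + 4 = 10.

4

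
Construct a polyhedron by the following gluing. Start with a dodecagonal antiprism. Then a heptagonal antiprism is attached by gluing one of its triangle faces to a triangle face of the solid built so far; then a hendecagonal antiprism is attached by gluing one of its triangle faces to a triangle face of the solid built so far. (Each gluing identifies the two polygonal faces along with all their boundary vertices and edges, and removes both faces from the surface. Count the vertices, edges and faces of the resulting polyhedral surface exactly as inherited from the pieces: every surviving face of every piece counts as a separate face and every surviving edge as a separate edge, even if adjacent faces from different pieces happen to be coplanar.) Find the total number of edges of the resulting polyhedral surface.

114

A dodecagonal antiprism: V=24, E=48, F=26.
Attach a heptagonal antiprism (V=14, E=28, F=16) along a 3-gon: merge 3 vertices and 3 edges, delete both glued faces → V=35, E=73, F=40.
Attach a hendecagonal antiprism (V=22, E=44, F=24) along a 3-gon: merge 3 vertices and 3 edges, delete both glued faces → V=54, E=114, F=62.
Check: V − E + F = 54 − 114 + 62 = 2.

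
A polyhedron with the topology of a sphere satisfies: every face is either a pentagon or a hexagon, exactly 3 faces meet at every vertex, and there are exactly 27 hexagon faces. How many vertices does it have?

74

Let x be the number of pentagons; then F = 27 + x.
Edge–face incidences: 2E = 6·27 + 5·x = 162 + 5x.
Every vertex has degree 3, so 3V = 2E.
Euler: V − E + F = 2 ⇒ (2E)/3 − E + (27 + x) = 2.
Multiply by 6: 2·(2E) − 3·(2E) + 6·(27 + x) = 12, i.e. 162 + 6x − (162 + 5x) = 12.
Collecting terms: x = 12.
Then 2E = 162 + 5·12 = 222, so E = 111, V = 2E/3 = 74, F = 27 + 12 = 39.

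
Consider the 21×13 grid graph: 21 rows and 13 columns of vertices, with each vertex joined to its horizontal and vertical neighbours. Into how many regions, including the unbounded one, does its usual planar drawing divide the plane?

241

The grid has V = 21·13 = 273 vertices and E = 21·12 + 13·20 = 512 edges.
F = 2 − V + E = 2 − 273 + 512 = 241.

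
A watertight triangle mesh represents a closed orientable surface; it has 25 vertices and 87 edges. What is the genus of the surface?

Every face is a triangle and each edge borders two faces, so 3F = 2·87, giving F = 58.
χ = V − E + F = 25 − 87 + 58 = -4.
For a closed orientable surface χ = 2 − 2g, so g = (2 − (-4))/2 = 3.

3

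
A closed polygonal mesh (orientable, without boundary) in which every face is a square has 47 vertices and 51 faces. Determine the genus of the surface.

Every face is a square, so 2E = 4·51 = 204, giving E = 102.
χ = V − E + F = 47 − 102 + 51 = -4.
For a closed orientable surface χ = 2 − 2g, so g = (2 − (-4))/2 = 3.

3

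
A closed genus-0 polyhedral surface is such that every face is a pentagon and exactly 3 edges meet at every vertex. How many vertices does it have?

Each face has 5 edges and each edge borders two faces, so 2E = 5F.
Each vertex has degree 3, so 3V = 2E and hence V = 5F/3.
Euler: V − E + F = 2 ⇒ (5F/3) − (5F/2) + F = 2.
Multiply by 6: (10 − 15 + 6)F = 12, i.e. 1F = 12.
So F = 12, E = 5·12/2 = 30, V = 5·12/3 = 20.

20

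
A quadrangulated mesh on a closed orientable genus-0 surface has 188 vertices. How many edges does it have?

χ = 2 − 2·0 = 2, and every face is a square so 4F = 2E.
V − E + F = 2 with E = 4F/2 gives 188 − (4/2 − 1)·F = 2, so F = 186 and E = 372.

372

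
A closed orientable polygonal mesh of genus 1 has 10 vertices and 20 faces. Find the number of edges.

For a closed orientable surface of genus 1, χ = 2 − 2·1 = 0.
E = V + F − (0) = 10 + 20 − (0) = 30.

30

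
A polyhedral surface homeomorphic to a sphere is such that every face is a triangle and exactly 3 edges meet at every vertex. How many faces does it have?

Each face has 3 edges and each edge borders two faces, so 2E = 3F.
Each vertex has degree 3, so 3V = 2E and hence V = 3F/3.
Euler: V − E + F = 2 ⇒ (3F/3) − (3F/2) + F = 2.
Multiply by 6: (6 − 9 + 6)F = 12, i.e. 3F = 12.
So F = 4, E = 3·4/2 = 6, V = 3·4/3 = 4.

4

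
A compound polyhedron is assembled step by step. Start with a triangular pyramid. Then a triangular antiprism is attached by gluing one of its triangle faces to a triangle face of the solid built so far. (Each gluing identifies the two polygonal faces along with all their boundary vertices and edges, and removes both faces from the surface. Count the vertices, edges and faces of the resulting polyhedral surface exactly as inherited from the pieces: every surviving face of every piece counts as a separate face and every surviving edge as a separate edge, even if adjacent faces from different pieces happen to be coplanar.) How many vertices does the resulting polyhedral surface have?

7

A triangular pyramid: V=4, E=6, F=4.
Attach a triangular antiprism (V=6, E=12, F=8) along a 3-gon: merge 3 vertices and 3 edges, delete both glued faces → V=7, E=15, F=10.
Check: V − E + F = 7 − 15 + 10 = 2.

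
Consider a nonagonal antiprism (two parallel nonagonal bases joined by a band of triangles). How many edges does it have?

36

An antiprism on an n-gon has two n-gon caps and 2n triangles: V = 2·9 = 18, E = 4·9 = 36, F = 2·9 + 2 = 20.
Check: V − E + F = 18 − 36 + 20 = 2.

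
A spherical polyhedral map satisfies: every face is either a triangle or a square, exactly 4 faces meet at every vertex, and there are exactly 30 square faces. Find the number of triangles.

8

Let x be the number of triangles; then F = 30 + x.
Edge–face incidences: 2E = 4·30 + 3·x = 120 + 3x.
Every vertex has degree 4, so 4V = 2E.
Euler: V − E + F = 2 ⇒ (2E)/4 − E + (30 + x) = 2.
Multiply by 8: 2·(2E) − 4·(2E) + 8·(30 + x) = 16, i.e. 240 + 8x − 2·(120 + 3x) = 16.
Collecting terms: 2x = 16, so x = 8.
Then 2E = 120 + 3·8 = 144, so E = 72, V = 2E/4 = 36, F = 30 + 8 = 38.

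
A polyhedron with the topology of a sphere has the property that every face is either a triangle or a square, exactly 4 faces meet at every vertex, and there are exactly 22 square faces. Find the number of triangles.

8

Let x be the number of triangles; then F = 22 + x.
Edge–face incidences: 2E = 4·22 + 3·x = 88 + 3x.
Every vertex has degree 4, so 4V = 2E.
Euler: V − E + F = 2 ⇒ (2E)/4 − E + (22 + x) = 2.
Multiply by 8: 2·(2E) − 4·(2E) + 8·(22 + x) = 16, i.e. 176 + 8x − 2·(88 + 3x) = 16.
Collecting terms: 2x = 16, so x = 8.
Then 2E = 88 + 3·8 = 112, so E = 56, V = 2E/4 = 28, F = 22 + 8 = 30.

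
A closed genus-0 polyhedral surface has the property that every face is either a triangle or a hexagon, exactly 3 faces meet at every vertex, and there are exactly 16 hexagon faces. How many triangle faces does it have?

4

Let x be the number of triangles; then F = 16 + x.
Edge–face incidences: 2E = 6·16 + 3·x = 96 + 3x.
Every vertex has degree 3, so 3V = 2E.
Euler: V − E + F = 2 ⇒ (2E)/3 − E + (16 + x) = 2.
Multiply by 6: 2·(2E) − 3·(2E) + 6·(16 + x) = 12, i.e. 96 + 6x − (96 + 3x) = 12.
Collecting terms: 3x = 12, so x = 4.
Then 2E = 96 + 3·4 = 108, so E = 54, V = 2E/3 = 36, F = 16 + 4 = 20.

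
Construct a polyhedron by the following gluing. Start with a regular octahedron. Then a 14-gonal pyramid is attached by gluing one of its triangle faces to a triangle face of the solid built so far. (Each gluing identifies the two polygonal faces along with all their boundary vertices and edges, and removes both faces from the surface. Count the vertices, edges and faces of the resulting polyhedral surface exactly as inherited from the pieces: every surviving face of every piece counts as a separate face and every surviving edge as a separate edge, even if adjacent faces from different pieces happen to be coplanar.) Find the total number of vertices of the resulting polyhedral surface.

A regular octahedron: V=6, E=12, F=8.
Attach a 14-gonal pyramid (V=15, E=28, F=15) along a 3-gon: merge 3 vertices and 3 edges, delete both glued faces → V=18, E=37, F=21.
Check: V − E + F = 18 − 37 + 21 = 2.

18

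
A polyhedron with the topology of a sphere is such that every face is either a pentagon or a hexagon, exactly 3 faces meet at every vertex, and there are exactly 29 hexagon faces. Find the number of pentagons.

Let x be the number of pentagons; then F = 29 + x.
Edge–face incidences: 2E = 6·29 + 5·x = 174 + 5x.
Every vertex has degree 3, so 3V = 2E.
Euler: V − E + F = 2 ⇒ (2E)/3 − E + (29 + x) = 2.
Multiply by 6: 2·(2E) − 3·(2E) + 6·(29 + x) = 12, i.e. 174 + 6x − (174 + 5x) = 12.
Collecting terms: x = 12.
Then 2E = 174 + 5·12 = 234, so E = 117, V = 2E/3 = 78, F = 29 + 12 = 41.

12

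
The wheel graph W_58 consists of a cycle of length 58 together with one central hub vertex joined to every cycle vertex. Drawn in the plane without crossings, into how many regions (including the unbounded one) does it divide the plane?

W_58 has V = 58 + 1 = 59 vertices and E = 2·58 = 116 edges.
By Euler's formula F = 2 − V + E = 2 − 59 + 116 = 59.

59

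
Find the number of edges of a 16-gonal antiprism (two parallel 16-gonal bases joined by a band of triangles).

An antiprism on an n-gon has two n-gon caps and 2n triangles: V = 2·16 = 32, E = 4·16 = 64, F = 2·16 + 2 = 34.

64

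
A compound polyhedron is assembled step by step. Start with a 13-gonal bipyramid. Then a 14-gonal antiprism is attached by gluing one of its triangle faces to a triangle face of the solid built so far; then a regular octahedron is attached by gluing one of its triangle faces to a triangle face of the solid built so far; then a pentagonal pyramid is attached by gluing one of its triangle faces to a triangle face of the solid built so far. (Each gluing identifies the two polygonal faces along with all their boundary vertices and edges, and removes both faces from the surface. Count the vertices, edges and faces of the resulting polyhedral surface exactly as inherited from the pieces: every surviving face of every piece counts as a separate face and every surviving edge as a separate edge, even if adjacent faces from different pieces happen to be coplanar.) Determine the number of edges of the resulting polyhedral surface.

108

A 13-gonal bipyramid: V=15, E=39, F=26.
Attach a 14-gonal antiprism (V=28, E=56, F=30) along a 3-gon: merge 3 vertices and 3 edges, delete both glued faces → V=40, E=92, F=54.
Attach a regular octahedron (V=6, E=12, F=8) along a 3-gon: merge 3 vertices and 3 edges, delete both glued faces → V=43, E=101, F=60.
Attach a pentagonal pyramid (V=6, E=10, F=6) along a 3-gon: merge 3 vertices and 3 edges, delete both glued faces → V=46, E=108, F=64.
Check: V − E + F = 46 − 108 + 64 = 2.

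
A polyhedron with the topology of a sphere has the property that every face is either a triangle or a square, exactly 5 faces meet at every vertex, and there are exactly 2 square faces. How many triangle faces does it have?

Let x be the number of triangles; then F = 2 + x.
Edge–face incidences: 2E = 4·2 + 3·x = 8 + 3x.
Every vertex has degree 5, so 5V = 2E.
Euler: V − E + F = 2 ⇒ (2E)/5 − E + (2 + x) = 2.
Multiply by 10: 2·(2E) − 5·(2E) + 10·(2 + x) = 20, i.e. 20 + 10x − 3·(8 + 3x) = 20.
Collecting terms: x − 4 = 20, so x = 24.
Then 2E = 8 + 3·24 = 80, so E = 40, V = 2E/5 = 16, F = 2 + 24 = 26.

24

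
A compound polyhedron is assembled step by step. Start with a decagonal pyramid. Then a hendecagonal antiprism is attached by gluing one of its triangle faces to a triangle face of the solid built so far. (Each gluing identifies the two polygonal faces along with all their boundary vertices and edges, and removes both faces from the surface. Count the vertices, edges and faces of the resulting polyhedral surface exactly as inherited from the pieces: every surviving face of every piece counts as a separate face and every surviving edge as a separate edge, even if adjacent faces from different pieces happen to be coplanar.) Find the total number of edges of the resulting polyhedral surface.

61

A decagonal pyramid: V=11, E=20, F=11.
Attach a hendecagonal antiprism (V=22, E=44, F=24) along a 3-gon: merge 3 vertices and 3 edges, delete both glued faces → V=30, E=61, F=33.
Check: V − E + F = 30 − 61 + 33 = 2.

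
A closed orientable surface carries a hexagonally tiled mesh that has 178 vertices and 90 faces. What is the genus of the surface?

2

Every face is a hexagon, so 2E = 6·90 = 540, giving E = 270.
χ = V − E + F = 178 − 270 + 90 = -2.
For a closed orientable surface χ = 2 − 2g, so g = (2 − (-2))/2 = 2.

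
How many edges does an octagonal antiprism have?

An antiprism on an n-gon has two n-gon caps and 2n triangles: V = 2·8 = 16, E = 4·8 = 32, F = 2·8 + 2 = 18.

32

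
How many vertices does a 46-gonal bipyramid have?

A bipyramid over an n-gon has 2n triangular faces and n + 2 vertices: V = 46 + 2 = 48, E = 3·46 = 138, F = 2·46 = 92.
Check: V − E + F = 48 − 138 + 92 = 2.

48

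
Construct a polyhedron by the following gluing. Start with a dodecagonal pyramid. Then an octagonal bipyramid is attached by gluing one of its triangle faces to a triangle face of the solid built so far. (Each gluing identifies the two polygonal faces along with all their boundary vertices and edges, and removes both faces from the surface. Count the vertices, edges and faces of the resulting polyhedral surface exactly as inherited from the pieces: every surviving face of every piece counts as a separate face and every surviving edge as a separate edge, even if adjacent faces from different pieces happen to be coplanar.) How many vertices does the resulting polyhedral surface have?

A dodecagonal pyramid: V=13, E=24, F=13.
Attach an octagonal bipyramid (V=10, E=24, F=16) along a 3-gon: merge 3 vertices and 3 edges, delete both glued faces → V=20, E=45, F=27.
Check: V − E + F = 20 − 45 + 27 = 2.

20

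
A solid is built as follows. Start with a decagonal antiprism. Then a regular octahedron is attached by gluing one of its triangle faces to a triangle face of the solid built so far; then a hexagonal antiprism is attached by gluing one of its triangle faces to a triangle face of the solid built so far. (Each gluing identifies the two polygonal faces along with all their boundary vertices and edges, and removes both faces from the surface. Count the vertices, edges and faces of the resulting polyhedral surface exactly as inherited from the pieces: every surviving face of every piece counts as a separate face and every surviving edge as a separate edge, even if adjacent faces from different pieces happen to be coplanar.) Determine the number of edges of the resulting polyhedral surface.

70

A decagonal antiprism: V=20, E=40, F=22.
Attach a regular octahedron (V=6, E=12, F=8) along a 3-gon: merge 3 vertices and 3 edges, delete both glued faces → V=23, E=49, F=28.
Attach a hexagonal antiprism (V=12, E=24, F=14) along a 3-gon: merge 3 vertices and 3 edges, delete both glued faces → V=32, E=70, F=40.
Check: V − E + F = 32 − 70 + 40 = 2.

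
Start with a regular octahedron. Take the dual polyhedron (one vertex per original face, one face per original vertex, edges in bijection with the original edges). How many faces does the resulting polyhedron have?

The base solid has V = 6, E = 12, F = 8.
The dual swaps V and F and preserves E: V′ = F = 8, E′ = E = 12, F′ = V = 6.

6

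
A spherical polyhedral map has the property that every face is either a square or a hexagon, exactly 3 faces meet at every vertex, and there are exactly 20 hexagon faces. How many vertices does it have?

Let x be the number of squares; then F = 20 + x.
Edge–face incidences: 2E = 6·20 + 4·x = 120 + 4x.
Every vertex has degree 3, so 3V = 2E.
Euler: V − E + F = 2 ⇒ (2E)/3 − E + (20 + x) = 2.
Multiply by 6: 2·(2E) − 3·(2E) + 6·(20 + x) = 12, i.e. 120 + 6x − (120 + 4x) = 12.
Collecting terms: 2x = 12, so x = 6.
Then 2E = 120 + 4·6 = 144, so E = 72, V = 2E/3 = 48, F = 20 + 6 = 26.

48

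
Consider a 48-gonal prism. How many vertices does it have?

96

A prism on an n-gon has two n-gon bases and n rectangular sides: V = 2·48 = 96, E = 3·48 = 144, F = 48 + 2 = 50.
Check: V − E + F = 96 − 144 + 50 = 2.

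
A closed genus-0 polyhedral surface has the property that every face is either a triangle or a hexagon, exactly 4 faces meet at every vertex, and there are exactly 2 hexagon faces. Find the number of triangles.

Let x be the number of triangles; then F = 2 + x.
Edge–face incidences: 2E = 6·2 + 3·x = 12 + 3x.
Every vertex has degree 4, so 4V = 2E.
Euler: V − E + F = 2 ⇒ (2E)/4 − E + (2 + x) = 2.
Multiply by 8: 2·(2E) − 4·(2E) + 8·(2 + x) = 16, i.e. 16 + 8x − 2·(12 + 3x) = 16.
Collecting terms: 2x − 8 = 16, so 2x = 24, so x = 12.
Then 2E = 12 + 3·12 = 48, so E = 24, V = 2E/4 = 12, F = 2 + 12 = 14.

12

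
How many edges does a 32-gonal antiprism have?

128

An antiprism on an n-gon has two n-gon caps and 2n triangles: V = 2·32 = 64, E = 4·32 = 128, F = 2·32 + 2 = 66.
Check: V − E + F = 64 − 128 + 66 = 2.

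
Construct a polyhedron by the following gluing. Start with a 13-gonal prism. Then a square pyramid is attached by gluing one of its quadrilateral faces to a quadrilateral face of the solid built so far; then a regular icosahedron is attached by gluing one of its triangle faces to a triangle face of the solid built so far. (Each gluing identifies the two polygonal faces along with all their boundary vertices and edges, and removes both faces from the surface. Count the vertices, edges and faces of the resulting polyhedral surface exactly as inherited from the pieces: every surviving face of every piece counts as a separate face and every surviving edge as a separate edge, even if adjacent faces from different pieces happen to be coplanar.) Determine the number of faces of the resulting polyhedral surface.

A 13-gonal prism: V=26, E=39, F=15.
Attach a square pyramid (V=5, E=8, F=5) along a 4-gon: merge 4 vertices and 4 edges, delete both glued faces → V=27, E=43, F=18.
Attach a regular icosahedron (V=12, E=30, F=20) along a 3-gon: merge 3 vertices and 3 edges, delete both glued faces → V=36, E=70, F=36.
Check: V − E + F = 36 − 70 + 36 = 2.

36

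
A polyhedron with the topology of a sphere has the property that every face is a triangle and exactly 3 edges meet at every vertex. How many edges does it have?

Each face has 3 edges and each edge borders two faces, so 2E = 3F.
Each vertex has degree 3, so 3V = 2E and hence V = 3F/3.
Euler: V − E + F = 2 ⇒ (3F/3) − (3F/2) + F = 2.
Multiply by 6: (6 − 9 + 6)F = 12, i.e. 3F = 12.
So F = 4, E = 3·4/2 = 6, V = 3·4/3 = 4.

6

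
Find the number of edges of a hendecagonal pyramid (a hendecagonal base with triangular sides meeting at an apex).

A pyramid on an n-gon base has one n-gon and n triangles: V = 11 + 1 = 12, E = 2·11 = 22, F = 11 + 1 = 12.
Check: V − E + F = 12 − 22 + 12 = 2.

22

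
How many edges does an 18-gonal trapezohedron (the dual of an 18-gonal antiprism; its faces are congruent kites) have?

72

The n-trapezohedron (dual of the n-antiprism) has V = 2·18 + 2 = 38, E = 4·18 = 72, F = 2·18 = 36.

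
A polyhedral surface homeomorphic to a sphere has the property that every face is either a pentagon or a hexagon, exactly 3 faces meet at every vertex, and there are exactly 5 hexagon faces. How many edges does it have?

Let x be the number of pentagons; then F = 5 + x.
Edge–face incidences: 2E = 6·5 + 5·x = 30 + 5x.
Every vertex has degree 3, so 3V = 2E.
Euler: V − E + F = 2 ⇒ (2E)/3 − E + (5 + x) = 2.
Multiply by 6: 2·(2E) − 3·(2E) + 6·(5 + x) = 12, i.e. 30 + 6x − (30 + 5x) = 12.
Collecting terms: x = 12.
Then 2E = 30 + 5·12 = 90, so E = 45, V = 2E/3 = 30, F = 5 + 12 = 17.

45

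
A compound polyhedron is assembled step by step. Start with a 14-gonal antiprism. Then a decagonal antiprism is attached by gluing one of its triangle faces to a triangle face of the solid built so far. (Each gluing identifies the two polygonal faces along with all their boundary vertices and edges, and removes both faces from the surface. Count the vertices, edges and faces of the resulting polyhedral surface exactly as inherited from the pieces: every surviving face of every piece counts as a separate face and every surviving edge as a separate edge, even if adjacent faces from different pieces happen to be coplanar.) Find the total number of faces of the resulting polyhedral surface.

A 14-gonal antiprism: V=28, E=56, F=30.
Attach a decagonal antiprism (V=20, E=40, F=22) along a 3-gon: merge 3 vertices and 3 edges, delete both glued faces → V=45, E=93, F=50.
Check: V − E + F = 45 − 93 + 50 = 2.

50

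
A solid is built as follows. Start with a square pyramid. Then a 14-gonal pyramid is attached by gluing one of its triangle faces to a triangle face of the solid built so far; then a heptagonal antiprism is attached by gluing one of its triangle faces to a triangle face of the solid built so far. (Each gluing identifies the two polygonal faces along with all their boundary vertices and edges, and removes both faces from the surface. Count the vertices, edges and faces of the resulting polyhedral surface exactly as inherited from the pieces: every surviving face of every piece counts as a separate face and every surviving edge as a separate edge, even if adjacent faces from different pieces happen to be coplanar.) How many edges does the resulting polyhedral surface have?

58

A square pyramid: V=5, E=8, F=5.
Attach a 14-gonal pyramid (V=15, E=28, F=15) along a 3-gon: merge 3 vertices and 3 edges, delete both glued faces → V=17, E=33, F=18.
Attach a heptagonal antiprism (V=14, E=28, F=16) along a 3-gon: merge 3 vertices and 3 edges, delete both glued faces → V=28, E=58, F=32.
Check: V − E + F = 28 − 58 + 32 = 2.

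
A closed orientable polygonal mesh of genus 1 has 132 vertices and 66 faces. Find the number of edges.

198

For a closed orientable surface of genus 1, χ = 2 − 2·1 = 0.
E = V + F − (0) = 132 + 66 − (0) = 198.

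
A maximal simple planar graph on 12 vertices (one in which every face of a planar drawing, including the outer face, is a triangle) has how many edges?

In a plane triangulation 3F = 2E and V − E + F = 2, so E = 3V − 6 = 3·12 − 6 = 30.

30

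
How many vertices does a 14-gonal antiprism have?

28

An antiprism on an n-gon has two n-gon caps and 2n triangles: V = 2·14 = 28, E = 4·14 = 56, F = 2·14 + 2 = 30.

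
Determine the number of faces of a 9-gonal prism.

11

A prism on an n-gon has two n-gon bases and n rectangular sides: V = 2·9 = 18, E = 3·9 = 27, F = 9 + 2 = 11.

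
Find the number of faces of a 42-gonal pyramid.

43

A pyramid on an n-gon base has one n-gon and n triangles: V = 42 + 1 = 43, E = 2·42 = 84, F = 42 + 1 = 43.
Check: V − E + F = 43 − 84 + 43 = 2.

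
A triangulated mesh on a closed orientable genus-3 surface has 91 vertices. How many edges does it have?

χ = 2 − 2·3 = -4, and every face is a triangle so 3F = 2E.
V − E + F = -4 with E = 3F/2 gives 91 − (3/2 − 1)·F = -4, so F = 190 and E = 285.

285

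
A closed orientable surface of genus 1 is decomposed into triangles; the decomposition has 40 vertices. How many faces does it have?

χ = 2 − 2·1 = 0, and every face is a triangle so 3F = 2E.
V − E + F = 0 with E = 3F/2 gives 40 − (3/2 − 1)·F = 0, so F = 80 and E = 120.

80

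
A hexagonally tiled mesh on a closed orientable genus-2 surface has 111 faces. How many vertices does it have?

220

χ = 2 − 2·2 = -2, and every face is a hexagon so 6F = 2E.
E = 6·111/2 = 333. Then V = -2 + E − F = -2 + 333 − 111 = 220.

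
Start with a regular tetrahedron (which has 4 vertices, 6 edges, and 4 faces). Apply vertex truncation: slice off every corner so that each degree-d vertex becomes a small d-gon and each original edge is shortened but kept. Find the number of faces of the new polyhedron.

Truncation replaces each original edge-end by a new vertex, so V′ = 2E = 12.
Each original edge survives, and each old vertex of degree d contributes d new edges; summing degrees gives Σd = 2E, so E′ = E + 2E = 3E = 18.
Each original face survives and each original vertex becomes one new face: F′ = F + V = 8.

8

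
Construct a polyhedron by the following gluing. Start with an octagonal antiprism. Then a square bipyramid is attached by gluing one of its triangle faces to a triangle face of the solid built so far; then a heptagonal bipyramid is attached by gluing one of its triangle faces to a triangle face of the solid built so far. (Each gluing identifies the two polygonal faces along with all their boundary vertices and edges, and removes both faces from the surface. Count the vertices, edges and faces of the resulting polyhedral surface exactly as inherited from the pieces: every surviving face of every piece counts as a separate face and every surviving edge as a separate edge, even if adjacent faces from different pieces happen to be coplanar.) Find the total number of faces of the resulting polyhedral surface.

36

An octagonal antiprism: V=16, E=32, F=18.
Attach a square bipyramid (V=6, E=12, F=8) along a 3-gon: merge 3 vertices and 3 edges, delete both glued faces → V=19, E=41, F=24.
Attach a heptagonal bipyramid (V=9, E=21, F=14) along a 3-gon: merge 3 vertices and 3 edges, delete both glued faces → V=25, E=59, F=36.
Check: V − E + F = 25 − 59 + 36 = 2.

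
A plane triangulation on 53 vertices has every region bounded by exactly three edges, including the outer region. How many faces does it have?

In a plane triangulation 3F = 2E and V − E + F = 2, so F = 2V − 4 = 2·53 − 4 = 102.

102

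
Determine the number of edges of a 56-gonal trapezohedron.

The n-trapezohedron (dual of the n-antiprism) has V = 2·56 + 2 = 114, E = 4·56 = 224, F = 2·56 = 112.

224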